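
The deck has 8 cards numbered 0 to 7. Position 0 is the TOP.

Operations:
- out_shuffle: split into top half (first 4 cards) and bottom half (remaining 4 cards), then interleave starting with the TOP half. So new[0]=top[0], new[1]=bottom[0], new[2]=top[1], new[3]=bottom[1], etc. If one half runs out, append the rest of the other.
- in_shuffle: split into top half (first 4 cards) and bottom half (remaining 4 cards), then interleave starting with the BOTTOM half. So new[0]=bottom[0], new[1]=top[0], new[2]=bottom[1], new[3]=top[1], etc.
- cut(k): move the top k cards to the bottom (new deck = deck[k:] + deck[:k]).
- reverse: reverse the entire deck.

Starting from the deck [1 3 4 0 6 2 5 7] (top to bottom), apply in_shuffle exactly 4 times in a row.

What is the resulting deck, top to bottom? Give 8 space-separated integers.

Answer: 0 7 4 5 3 2 1 6

Derivation:
After op 1 (in_shuffle): [6 1 2 3 5 4 7 0]
After op 2 (in_shuffle): [5 6 4 1 7 2 0 3]
After op 3 (in_shuffle): [7 5 2 6 0 4 3 1]
After op 4 (in_shuffle): [0 7 4 5 3 2 1 6]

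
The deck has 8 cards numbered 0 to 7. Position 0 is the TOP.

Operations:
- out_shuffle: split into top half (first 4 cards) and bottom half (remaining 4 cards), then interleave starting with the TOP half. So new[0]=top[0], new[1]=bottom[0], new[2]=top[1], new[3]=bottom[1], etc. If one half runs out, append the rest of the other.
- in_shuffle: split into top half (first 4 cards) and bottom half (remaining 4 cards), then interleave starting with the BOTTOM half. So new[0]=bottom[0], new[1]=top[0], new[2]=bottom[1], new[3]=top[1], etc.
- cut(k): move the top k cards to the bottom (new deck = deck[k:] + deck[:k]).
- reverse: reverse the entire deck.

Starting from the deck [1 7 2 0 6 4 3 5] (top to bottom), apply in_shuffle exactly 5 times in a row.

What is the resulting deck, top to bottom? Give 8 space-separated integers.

Answer: 7 0 4 5 1 2 6 3

Derivation:
After op 1 (in_shuffle): [6 1 4 7 3 2 5 0]
After op 2 (in_shuffle): [3 6 2 1 5 4 0 7]
After op 3 (in_shuffle): [5 3 4 6 0 2 7 1]
After op 4 (in_shuffle): [0 5 2 3 7 4 1 6]
After op 5 (in_shuffle): [7 0 4 5 1 2 6 3]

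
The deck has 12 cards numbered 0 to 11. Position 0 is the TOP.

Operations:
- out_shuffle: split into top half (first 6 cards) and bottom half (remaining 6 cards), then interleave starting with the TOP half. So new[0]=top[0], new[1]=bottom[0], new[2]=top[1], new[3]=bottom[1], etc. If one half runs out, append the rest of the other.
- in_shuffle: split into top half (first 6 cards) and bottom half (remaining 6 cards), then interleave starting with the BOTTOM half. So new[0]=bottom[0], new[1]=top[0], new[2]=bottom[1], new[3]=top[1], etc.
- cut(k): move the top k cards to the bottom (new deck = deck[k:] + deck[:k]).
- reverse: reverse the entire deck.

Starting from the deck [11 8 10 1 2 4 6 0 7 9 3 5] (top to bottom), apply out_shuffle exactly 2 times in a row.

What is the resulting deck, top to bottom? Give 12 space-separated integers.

Answer: 11 1 6 9 8 2 0 3 10 4 7 5

Derivation:
After op 1 (out_shuffle): [11 6 8 0 10 7 1 9 2 3 4 5]
After op 2 (out_shuffle): [11 1 6 9 8 2 0 3 10 4 7 5]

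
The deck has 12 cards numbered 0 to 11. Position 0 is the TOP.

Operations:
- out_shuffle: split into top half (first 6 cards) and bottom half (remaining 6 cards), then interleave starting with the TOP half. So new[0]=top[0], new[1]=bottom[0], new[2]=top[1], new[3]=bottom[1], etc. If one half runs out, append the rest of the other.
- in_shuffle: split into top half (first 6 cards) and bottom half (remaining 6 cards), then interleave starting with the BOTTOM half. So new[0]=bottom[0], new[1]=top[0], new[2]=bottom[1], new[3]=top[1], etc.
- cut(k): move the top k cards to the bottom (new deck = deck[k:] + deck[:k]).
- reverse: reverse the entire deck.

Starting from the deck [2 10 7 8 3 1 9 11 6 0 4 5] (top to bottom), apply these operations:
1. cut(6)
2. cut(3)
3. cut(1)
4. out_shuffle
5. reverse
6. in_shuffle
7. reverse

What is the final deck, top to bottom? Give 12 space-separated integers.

After op 1 (cut(6)): [9 11 6 0 4 5 2 10 7 8 3 1]
After op 2 (cut(3)): [0 4 5 2 10 7 8 3 1 9 11 6]
After op 3 (cut(1)): [4 5 2 10 7 8 3 1 9 11 6 0]
After op 4 (out_shuffle): [4 3 5 1 2 9 10 11 7 6 8 0]
After op 5 (reverse): [0 8 6 7 11 10 9 2 1 5 3 4]
After op 6 (in_shuffle): [9 0 2 8 1 6 5 7 3 11 4 10]
After op 7 (reverse): [10 4 11 3 7 5 6 1 8 2 0 9]

Answer: 10 4 11 3 7 5 6 1 8 2 0 9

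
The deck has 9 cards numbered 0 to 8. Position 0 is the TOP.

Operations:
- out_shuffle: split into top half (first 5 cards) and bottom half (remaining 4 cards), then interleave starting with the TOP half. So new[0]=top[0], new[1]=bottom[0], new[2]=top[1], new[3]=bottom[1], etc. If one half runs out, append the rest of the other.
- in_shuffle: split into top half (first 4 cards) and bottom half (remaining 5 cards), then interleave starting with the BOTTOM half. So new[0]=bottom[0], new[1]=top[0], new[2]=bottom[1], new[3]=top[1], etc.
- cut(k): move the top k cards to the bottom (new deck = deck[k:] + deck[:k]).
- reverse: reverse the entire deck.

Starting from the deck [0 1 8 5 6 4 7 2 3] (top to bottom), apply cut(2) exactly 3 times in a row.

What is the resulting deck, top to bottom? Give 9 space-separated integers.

After op 1 (cut(2)): [8 5 6 4 7 2 3 0 1]
After op 2 (cut(2)): [6 4 7 2 3 0 1 8 5]
After op 3 (cut(2)): [7 2 3 0 1 8 5 6 4]

Answer: 7 2 3 0 1 8 5 6 4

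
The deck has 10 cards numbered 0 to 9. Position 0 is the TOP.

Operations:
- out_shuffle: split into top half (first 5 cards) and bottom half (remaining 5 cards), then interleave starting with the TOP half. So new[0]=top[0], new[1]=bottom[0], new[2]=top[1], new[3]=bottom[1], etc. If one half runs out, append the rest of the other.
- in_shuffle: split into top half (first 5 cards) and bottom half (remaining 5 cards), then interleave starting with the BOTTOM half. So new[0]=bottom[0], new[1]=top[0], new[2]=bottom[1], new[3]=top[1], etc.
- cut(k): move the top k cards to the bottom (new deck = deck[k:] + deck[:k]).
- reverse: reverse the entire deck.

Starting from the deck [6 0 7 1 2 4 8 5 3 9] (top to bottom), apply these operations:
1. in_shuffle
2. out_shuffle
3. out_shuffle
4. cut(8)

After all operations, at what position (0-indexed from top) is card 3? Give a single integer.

After op 1 (in_shuffle): [4 6 8 0 5 7 3 1 9 2]
After op 2 (out_shuffle): [4 7 6 3 8 1 0 9 5 2]
After op 3 (out_shuffle): [4 1 7 0 6 9 3 5 8 2]
After op 4 (cut(8)): [8 2 4 1 7 0 6 9 3 5]
Card 3 is at position 8.

Answer: 8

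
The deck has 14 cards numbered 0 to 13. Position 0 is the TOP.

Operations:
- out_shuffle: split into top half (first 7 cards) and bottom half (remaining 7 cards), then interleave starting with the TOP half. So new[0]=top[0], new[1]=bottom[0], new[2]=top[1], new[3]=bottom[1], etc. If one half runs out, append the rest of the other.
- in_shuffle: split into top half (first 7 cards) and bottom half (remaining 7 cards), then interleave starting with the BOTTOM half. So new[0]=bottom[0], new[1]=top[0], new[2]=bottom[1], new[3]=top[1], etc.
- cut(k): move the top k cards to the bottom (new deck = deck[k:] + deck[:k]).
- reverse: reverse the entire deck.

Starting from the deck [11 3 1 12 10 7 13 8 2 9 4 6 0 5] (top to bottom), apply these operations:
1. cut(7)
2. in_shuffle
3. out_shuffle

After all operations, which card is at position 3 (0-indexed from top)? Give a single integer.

Answer: 10

Derivation:
After op 1 (cut(7)): [8 2 9 4 6 0 5 11 3 1 12 10 7 13]
After op 2 (in_shuffle): [11 8 3 2 1 9 12 4 10 6 7 0 13 5]
After op 3 (out_shuffle): [11 4 8 10 3 6 2 7 1 0 9 13 12 5]
Position 3: card 10.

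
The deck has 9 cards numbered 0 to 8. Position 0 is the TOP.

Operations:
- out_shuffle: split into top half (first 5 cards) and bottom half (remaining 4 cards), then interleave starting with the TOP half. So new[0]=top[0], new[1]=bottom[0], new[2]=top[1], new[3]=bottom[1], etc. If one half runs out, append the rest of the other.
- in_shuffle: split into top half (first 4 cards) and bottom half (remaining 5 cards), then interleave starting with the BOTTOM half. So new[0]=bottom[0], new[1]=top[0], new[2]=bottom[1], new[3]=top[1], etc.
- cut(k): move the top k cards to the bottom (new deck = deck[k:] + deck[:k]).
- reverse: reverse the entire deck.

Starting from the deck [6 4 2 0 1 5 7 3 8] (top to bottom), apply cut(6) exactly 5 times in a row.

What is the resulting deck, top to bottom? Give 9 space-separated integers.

After op 1 (cut(6)): [7 3 8 6 4 2 0 1 5]
After op 2 (cut(6)): [0 1 5 7 3 8 6 4 2]
After op 3 (cut(6)): [6 4 2 0 1 5 7 3 8]
After op 4 (cut(6)): [7 3 8 6 4 2 0 1 5]
After op 5 (cut(6)): [0 1 5 7 3 8 6 4 2]

Answer: 0 1 5 7 3 8 6 4 2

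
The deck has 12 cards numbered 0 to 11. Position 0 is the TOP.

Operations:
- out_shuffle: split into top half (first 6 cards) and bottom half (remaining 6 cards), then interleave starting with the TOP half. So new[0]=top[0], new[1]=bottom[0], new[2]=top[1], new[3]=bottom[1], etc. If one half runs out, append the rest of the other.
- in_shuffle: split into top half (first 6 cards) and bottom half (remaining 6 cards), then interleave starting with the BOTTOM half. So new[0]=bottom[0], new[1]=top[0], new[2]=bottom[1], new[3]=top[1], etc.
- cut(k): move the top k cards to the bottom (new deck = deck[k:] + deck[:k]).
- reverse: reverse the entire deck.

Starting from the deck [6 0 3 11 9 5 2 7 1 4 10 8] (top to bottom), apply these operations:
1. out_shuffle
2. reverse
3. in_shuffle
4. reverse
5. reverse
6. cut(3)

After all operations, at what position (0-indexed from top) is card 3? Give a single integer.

Answer: 11

Derivation:
After op 1 (out_shuffle): [6 2 0 7 3 1 11 4 9 10 5 8]
After op 2 (reverse): [8 5 10 9 4 11 1 3 7 0 2 6]
After op 3 (in_shuffle): [1 8 3 5 7 10 0 9 2 4 6 11]
After op 4 (reverse): [11 6 4 2 9 0 10 7 5 3 8 1]
After op 5 (reverse): [1 8 3 5 7 10 0 9 2 4 6 11]
After op 6 (cut(3)): [5 7 10 0 9 2 4 6 11 1 8 3]
Card 3 is at position 11.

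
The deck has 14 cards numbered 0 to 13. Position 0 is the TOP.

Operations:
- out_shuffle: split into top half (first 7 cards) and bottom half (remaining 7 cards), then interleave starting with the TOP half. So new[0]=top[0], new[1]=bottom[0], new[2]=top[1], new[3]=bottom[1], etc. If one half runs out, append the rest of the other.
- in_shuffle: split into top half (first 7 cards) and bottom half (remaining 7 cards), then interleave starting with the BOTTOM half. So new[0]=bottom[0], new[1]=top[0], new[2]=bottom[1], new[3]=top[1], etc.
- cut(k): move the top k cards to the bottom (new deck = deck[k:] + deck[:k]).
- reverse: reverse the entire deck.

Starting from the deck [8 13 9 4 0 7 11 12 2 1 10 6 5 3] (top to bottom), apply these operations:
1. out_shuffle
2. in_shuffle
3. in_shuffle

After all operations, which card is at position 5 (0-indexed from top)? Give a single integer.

Answer: 0

Derivation:
After op 1 (out_shuffle): [8 12 13 2 9 1 4 10 0 6 7 5 11 3]
After op 2 (in_shuffle): [10 8 0 12 6 13 7 2 5 9 11 1 3 4]
After op 3 (in_shuffle): [2 10 5 8 9 0 11 12 1 6 3 13 4 7]
Position 5: card 0.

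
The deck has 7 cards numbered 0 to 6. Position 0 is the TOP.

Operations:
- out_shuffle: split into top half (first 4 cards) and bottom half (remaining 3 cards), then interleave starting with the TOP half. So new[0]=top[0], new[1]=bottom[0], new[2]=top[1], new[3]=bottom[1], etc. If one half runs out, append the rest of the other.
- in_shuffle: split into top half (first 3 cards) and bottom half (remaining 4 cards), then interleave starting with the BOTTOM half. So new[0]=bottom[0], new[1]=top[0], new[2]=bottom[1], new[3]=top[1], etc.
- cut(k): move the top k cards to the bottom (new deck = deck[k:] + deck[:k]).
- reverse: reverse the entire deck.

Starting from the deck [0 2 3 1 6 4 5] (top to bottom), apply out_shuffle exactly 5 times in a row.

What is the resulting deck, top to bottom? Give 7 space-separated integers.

After op 1 (out_shuffle): [0 6 2 4 3 5 1]
After op 2 (out_shuffle): [0 3 6 5 2 1 4]
After op 3 (out_shuffle): [0 2 3 1 6 4 5]
After op 4 (out_shuffle): [0 6 2 4 3 5 1]
After op 5 (out_shuffle): [0 3 6 5 2 1 4]

Answer: 0 3 6 5 2 1 4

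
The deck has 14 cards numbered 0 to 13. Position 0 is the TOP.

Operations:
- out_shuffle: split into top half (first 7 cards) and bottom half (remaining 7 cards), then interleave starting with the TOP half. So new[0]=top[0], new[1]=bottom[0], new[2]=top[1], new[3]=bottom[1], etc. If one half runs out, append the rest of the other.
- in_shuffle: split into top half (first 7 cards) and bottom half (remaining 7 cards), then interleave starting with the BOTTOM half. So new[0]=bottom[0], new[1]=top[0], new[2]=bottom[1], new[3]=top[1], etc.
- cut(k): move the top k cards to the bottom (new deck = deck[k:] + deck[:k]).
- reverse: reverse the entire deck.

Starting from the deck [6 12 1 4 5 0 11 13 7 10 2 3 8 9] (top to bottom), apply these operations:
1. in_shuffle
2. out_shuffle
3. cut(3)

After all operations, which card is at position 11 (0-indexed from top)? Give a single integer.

After op 1 (in_shuffle): [13 6 7 12 10 1 2 4 3 5 8 0 9 11]
After op 2 (out_shuffle): [13 4 6 3 7 5 12 8 10 0 1 9 2 11]
After op 3 (cut(3)): [3 7 5 12 8 10 0 1 9 2 11 13 4 6]
Position 11: card 13.

Answer: 13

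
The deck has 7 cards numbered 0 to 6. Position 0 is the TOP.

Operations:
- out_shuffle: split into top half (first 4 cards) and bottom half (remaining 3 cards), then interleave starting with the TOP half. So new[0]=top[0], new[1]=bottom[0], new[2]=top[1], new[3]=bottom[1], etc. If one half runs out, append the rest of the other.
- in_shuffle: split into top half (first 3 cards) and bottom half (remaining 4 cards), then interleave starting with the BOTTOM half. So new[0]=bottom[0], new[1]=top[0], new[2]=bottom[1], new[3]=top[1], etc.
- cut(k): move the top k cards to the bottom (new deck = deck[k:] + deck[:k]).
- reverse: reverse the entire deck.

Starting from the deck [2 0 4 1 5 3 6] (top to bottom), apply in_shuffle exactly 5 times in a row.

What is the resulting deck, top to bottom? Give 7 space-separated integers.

After op 1 (in_shuffle): [1 2 5 0 3 4 6]
After op 2 (in_shuffle): [0 1 3 2 4 5 6]
After op 3 (in_shuffle): [2 0 4 1 5 3 6]
After op 4 (in_shuffle): [1 2 5 0 3 4 6]
After op 5 (in_shuffle): [0 1 3 2 4 5 6]

Answer: 0 1 3 2 4 5 6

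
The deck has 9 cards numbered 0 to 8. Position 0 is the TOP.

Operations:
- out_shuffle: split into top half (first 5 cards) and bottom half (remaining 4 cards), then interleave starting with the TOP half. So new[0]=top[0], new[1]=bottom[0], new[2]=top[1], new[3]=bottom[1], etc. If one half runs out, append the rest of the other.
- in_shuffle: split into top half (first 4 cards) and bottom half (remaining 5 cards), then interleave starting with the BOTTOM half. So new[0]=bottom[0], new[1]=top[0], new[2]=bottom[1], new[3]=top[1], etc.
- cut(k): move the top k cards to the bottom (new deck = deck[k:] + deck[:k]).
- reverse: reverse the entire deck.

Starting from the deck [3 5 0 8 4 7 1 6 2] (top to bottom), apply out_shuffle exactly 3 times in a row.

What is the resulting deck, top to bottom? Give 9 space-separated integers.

After op 1 (out_shuffle): [3 7 5 1 0 6 8 2 4]
After op 2 (out_shuffle): [3 6 7 8 5 2 1 4 0]
After op 3 (out_shuffle): [3 2 6 1 7 4 8 0 5]

Answer: 3 2 6 1 7 4 8 0 5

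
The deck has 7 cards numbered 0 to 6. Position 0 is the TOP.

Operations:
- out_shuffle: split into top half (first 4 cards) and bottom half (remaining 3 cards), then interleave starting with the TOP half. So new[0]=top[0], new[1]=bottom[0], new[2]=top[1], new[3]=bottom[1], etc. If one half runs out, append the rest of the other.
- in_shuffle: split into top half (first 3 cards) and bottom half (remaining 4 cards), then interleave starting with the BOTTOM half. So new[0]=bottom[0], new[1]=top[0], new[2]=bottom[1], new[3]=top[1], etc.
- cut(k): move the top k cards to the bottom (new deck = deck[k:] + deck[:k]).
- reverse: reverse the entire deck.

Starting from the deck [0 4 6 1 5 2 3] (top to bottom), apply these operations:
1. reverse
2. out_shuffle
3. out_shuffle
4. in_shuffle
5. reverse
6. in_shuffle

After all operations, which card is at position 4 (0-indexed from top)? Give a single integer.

Answer: 3

Derivation:
After op 1 (reverse): [3 2 5 1 6 4 0]
After op 2 (out_shuffle): [3 6 2 4 5 0 1]
After op 3 (out_shuffle): [3 5 6 0 2 1 4]
After op 4 (in_shuffle): [0 3 2 5 1 6 4]
After op 5 (reverse): [4 6 1 5 2 3 0]
After op 6 (in_shuffle): [5 4 2 6 3 1 0]
Position 4: card 3.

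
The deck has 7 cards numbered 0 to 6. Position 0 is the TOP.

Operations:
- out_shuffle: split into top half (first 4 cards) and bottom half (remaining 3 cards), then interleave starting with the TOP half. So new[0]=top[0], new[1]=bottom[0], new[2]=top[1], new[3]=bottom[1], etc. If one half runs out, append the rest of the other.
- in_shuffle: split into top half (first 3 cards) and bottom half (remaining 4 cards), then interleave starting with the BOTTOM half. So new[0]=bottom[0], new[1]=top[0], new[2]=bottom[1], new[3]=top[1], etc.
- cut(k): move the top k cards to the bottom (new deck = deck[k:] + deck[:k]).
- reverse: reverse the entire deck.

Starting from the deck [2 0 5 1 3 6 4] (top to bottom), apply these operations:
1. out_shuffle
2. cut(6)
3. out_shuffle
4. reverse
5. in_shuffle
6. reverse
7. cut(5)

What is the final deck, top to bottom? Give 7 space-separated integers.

After op 1 (out_shuffle): [2 3 0 6 5 4 1]
After op 2 (cut(6)): [1 2 3 0 6 5 4]
After op 3 (out_shuffle): [1 6 2 5 3 4 0]
After op 4 (reverse): [0 4 3 5 2 6 1]
After op 5 (in_shuffle): [5 0 2 4 6 3 1]
After op 6 (reverse): [1 3 6 4 2 0 5]
After op 7 (cut(5)): [0 5 1 3 6 4 2]

Answer: 0 5 1 3 6 4 2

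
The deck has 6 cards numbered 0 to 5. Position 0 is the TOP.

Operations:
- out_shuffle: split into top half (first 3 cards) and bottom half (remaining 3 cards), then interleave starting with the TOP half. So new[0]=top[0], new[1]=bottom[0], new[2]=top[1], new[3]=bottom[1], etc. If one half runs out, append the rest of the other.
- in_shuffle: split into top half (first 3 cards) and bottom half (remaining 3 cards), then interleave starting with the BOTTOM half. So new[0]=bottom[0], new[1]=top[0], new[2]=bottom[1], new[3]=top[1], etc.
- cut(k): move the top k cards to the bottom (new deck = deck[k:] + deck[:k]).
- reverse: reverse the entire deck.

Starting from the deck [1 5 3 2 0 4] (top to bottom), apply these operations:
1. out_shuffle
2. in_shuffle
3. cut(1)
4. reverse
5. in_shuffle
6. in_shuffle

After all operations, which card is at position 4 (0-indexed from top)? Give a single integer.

After op 1 (out_shuffle): [1 2 5 0 3 4]
After op 2 (in_shuffle): [0 1 3 2 4 5]
After op 3 (cut(1)): [1 3 2 4 5 0]
After op 4 (reverse): [0 5 4 2 3 1]
After op 5 (in_shuffle): [2 0 3 5 1 4]
After op 6 (in_shuffle): [5 2 1 0 4 3]
Position 4: card 4.

Answer: 4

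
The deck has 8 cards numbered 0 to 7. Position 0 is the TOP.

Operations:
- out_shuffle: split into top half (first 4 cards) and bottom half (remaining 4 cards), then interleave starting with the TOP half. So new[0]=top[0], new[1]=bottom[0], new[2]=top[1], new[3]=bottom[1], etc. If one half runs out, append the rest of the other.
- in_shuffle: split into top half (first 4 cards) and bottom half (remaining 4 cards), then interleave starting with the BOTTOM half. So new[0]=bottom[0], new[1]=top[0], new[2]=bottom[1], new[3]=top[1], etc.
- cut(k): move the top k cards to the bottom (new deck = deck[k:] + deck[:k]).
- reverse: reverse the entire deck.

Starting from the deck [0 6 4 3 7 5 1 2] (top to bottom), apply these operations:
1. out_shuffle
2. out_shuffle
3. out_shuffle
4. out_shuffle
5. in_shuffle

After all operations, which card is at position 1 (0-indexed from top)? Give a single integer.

After op 1 (out_shuffle): [0 7 6 5 4 1 3 2]
After op 2 (out_shuffle): [0 4 7 1 6 3 5 2]
After op 3 (out_shuffle): [0 6 4 3 7 5 1 2]
After op 4 (out_shuffle): [0 7 6 5 4 1 3 2]
After op 5 (in_shuffle): [4 0 1 7 3 6 2 5]
Position 1: card 0.

Answer: 0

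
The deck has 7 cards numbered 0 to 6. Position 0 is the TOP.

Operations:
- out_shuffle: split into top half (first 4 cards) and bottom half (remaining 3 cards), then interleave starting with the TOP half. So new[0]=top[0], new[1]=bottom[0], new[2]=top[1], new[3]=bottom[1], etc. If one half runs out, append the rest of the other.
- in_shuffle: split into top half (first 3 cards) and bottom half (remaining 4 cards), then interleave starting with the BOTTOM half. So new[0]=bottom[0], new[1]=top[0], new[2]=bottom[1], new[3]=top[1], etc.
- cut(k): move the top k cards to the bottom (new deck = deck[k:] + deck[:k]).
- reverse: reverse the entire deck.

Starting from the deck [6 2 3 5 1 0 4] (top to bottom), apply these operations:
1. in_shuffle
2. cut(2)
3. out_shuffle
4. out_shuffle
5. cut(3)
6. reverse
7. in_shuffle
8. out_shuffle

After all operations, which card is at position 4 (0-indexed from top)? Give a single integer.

After op 1 (in_shuffle): [5 6 1 2 0 3 4]
After op 2 (cut(2)): [1 2 0 3 4 5 6]
After op 3 (out_shuffle): [1 4 2 5 0 6 3]
After op 4 (out_shuffle): [1 0 4 6 2 3 5]
After op 5 (cut(3)): [6 2 3 5 1 0 4]
After op 6 (reverse): [4 0 1 5 3 2 6]
After op 7 (in_shuffle): [5 4 3 0 2 1 6]
After op 8 (out_shuffle): [5 2 4 1 3 6 0]
Position 4: card 3.

Answer: 3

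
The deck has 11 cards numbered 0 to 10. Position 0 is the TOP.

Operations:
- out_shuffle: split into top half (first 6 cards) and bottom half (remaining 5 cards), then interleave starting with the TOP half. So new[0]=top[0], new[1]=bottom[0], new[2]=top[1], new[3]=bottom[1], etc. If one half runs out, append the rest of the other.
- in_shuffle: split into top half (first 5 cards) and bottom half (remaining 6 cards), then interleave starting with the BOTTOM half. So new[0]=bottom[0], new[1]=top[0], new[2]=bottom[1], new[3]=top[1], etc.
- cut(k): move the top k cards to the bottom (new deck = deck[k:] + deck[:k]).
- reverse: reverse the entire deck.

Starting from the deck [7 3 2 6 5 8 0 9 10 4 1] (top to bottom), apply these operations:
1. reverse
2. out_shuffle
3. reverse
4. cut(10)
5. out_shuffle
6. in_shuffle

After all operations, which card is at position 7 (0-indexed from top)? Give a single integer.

After op 1 (reverse): [1 4 10 9 0 8 5 6 2 3 7]
After op 2 (out_shuffle): [1 5 4 6 10 2 9 3 0 7 8]
After op 3 (reverse): [8 7 0 3 9 2 10 6 4 5 1]
After op 4 (cut(10)): [1 8 7 0 3 9 2 10 6 4 5]
After op 5 (out_shuffle): [1 2 8 10 7 6 0 4 3 5 9]
After op 6 (in_shuffle): [6 1 0 2 4 8 3 10 5 7 9]
Position 7: card 10.

Answer: 10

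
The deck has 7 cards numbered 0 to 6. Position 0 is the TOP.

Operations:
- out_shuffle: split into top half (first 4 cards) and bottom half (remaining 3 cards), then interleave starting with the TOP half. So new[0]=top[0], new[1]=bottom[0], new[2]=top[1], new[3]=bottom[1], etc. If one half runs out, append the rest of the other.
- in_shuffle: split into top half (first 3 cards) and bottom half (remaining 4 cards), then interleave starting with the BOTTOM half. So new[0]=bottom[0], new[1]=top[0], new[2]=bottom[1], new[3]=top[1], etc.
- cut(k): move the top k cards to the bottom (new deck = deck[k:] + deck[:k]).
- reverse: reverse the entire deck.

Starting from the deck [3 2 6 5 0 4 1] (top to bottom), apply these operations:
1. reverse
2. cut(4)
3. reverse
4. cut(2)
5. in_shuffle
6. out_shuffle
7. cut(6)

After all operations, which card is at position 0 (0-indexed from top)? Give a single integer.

After op 1 (reverse): [1 4 0 5 6 2 3]
After op 2 (cut(4)): [6 2 3 1 4 0 5]
After op 3 (reverse): [5 0 4 1 3 2 6]
After op 4 (cut(2)): [4 1 3 2 6 5 0]
After op 5 (in_shuffle): [2 4 6 1 5 3 0]
After op 6 (out_shuffle): [2 5 4 3 6 0 1]
After op 7 (cut(6)): [1 2 5 4 3 6 0]
Position 0: card 1.

Answer: 1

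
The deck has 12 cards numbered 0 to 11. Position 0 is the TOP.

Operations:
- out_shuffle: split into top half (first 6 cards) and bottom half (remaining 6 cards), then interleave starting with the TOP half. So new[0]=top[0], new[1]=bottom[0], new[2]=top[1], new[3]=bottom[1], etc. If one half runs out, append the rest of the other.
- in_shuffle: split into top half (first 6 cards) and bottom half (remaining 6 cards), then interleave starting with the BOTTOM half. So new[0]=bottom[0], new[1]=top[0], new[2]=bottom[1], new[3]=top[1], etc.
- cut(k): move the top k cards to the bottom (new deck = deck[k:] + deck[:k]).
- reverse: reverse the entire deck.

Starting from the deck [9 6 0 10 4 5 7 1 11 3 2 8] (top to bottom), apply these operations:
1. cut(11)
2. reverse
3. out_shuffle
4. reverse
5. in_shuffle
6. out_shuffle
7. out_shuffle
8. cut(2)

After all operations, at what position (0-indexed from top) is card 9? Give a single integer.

After op 1 (cut(11)): [8 9 6 0 10 4 5 7 1 11 3 2]
After op 2 (reverse): [2 3 11 1 7 5 4 10 0 6 9 8]
After op 3 (out_shuffle): [2 4 3 10 11 0 1 6 7 9 5 8]
After op 4 (reverse): [8 5 9 7 6 1 0 11 10 3 4 2]
After op 5 (in_shuffle): [0 8 11 5 10 9 3 7 4 6 2 1]
After op 6 (out_shuffle): [0 3 8 7 11 4 5 6 10 2 9 1]
After op 7 (out_shuffle): [0 5 3 6 8 10 7 2 11 9 4 1]
After op 8 (cut(2)): [3 6 8 10 7 2 11 9 4 1 0 5]
Card 9 is at position 7.

Answer: 7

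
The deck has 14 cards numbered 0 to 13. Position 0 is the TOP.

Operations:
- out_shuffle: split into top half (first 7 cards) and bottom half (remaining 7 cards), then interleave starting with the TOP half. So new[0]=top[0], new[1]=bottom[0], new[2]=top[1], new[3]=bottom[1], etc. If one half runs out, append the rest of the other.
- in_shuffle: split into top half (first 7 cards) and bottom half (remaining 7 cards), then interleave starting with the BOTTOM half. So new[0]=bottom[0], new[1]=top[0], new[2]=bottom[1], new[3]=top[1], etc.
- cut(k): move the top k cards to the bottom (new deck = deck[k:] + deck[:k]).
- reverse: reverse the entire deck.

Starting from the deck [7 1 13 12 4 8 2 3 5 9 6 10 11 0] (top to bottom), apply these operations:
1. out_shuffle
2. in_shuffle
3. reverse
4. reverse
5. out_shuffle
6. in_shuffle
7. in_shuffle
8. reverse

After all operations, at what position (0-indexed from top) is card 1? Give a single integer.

Answer: 0

Derivation:
After op 1 (out_shuffle): [7 3 1 5 13 9 12 6 4 10 8 11 2 0]
After op 2 (in_shuffle): [6 7 4 3 10 1 8 5 11 13 2 9 0 12]
After op 3 (reverse): [12 0 9 2 13 11 5 8 1 10 3 4 7 6]
After op 4 (reverse): [6 7 4 3 10 1 8 5 11 13 2 9 0 12]
After op 5 (out_shuffle): [6 5 7 11 4 13 3 2 10 9 1 0 8 12]
After op 6 (in_shuffle): [2 6 10 5 9 7 1 11 0 4 8 13 12 3]
After op 7 (in_shuffle): [11 2 0 6 4 10 8 5 13 9 12 7 3 1]
After op 8 (reverse): [1 3 7 12 9 13 5 8 10 4 6 0 2 11]
Card 1 is at position 0.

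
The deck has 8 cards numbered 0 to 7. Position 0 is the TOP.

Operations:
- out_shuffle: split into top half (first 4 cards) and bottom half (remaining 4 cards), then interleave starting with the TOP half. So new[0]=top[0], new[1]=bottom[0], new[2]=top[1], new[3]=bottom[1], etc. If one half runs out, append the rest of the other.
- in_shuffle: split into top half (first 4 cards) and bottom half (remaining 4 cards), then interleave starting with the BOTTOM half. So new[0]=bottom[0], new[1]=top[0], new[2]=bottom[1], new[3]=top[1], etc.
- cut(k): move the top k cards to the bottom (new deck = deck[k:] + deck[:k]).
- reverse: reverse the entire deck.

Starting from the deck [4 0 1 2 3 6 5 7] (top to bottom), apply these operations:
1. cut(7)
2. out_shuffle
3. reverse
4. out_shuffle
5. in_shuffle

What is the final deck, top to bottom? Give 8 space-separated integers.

Answer: 6 5 2 3 0 1 7 4

Derivation:
After op 1 (cut(7)): [7 4 0 1 2 3 6 5]
After op 2 (out_shuffle): [7 2 4 3 0 6 1 5]
After op 3 (reverse): [5 1 6 0 3 4 2 7]
After op 4 (out_shuffle): [5 3 1 4 6 2 0 7]
After op 5 (in_shuffle): [6 5 2 3 0 1 7 4]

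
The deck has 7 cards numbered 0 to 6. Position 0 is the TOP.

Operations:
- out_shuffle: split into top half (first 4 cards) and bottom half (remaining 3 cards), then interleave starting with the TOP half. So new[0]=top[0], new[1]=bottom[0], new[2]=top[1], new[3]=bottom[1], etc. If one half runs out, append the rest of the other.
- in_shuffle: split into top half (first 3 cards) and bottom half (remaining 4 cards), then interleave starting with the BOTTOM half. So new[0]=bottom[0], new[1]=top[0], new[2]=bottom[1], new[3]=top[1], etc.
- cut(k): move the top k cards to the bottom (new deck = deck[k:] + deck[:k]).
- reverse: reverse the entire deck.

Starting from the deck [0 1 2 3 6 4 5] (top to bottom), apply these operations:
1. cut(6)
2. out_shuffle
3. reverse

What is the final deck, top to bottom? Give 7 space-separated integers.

After op 1 (cut(6)): [5 0 1 2 3 6 4]
After op 2 (out_shuffle): [5 3 0 6 1 4 2]
After op 3 (reverse): [2 4 1 6 0 3 5]

Answer: 2 4 1 6 0 3 5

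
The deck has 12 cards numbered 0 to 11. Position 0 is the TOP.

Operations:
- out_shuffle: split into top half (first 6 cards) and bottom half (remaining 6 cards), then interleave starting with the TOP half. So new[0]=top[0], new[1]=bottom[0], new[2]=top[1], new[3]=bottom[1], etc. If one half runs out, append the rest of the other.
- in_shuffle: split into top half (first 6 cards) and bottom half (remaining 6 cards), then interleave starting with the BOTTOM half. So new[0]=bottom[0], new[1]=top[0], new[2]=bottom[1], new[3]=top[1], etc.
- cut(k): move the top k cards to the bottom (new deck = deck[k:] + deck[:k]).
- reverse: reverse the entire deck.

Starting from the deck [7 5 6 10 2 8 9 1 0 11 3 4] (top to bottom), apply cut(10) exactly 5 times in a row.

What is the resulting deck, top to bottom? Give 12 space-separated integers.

After op 1 (cut(10)): [3 4 7 5 6 10 2 8 9 1 0 11]
After op 2 (cut(10)): [0 11 3 4 7 5 6 10 2 8 9 1]
After op 3 (cut(10)): [9 1 0 11 3 4 7 5 6 10 2 8]
After op 4 (cut(10)): [2 8 9 1 0 11 3 4 7 5 6 10]
After op 5 (cut(10)): [6 10 2 8 9 1 0 11 3 4 7 5]

Answer: 6 10 2 8 9 1 0 11 3 4 7 5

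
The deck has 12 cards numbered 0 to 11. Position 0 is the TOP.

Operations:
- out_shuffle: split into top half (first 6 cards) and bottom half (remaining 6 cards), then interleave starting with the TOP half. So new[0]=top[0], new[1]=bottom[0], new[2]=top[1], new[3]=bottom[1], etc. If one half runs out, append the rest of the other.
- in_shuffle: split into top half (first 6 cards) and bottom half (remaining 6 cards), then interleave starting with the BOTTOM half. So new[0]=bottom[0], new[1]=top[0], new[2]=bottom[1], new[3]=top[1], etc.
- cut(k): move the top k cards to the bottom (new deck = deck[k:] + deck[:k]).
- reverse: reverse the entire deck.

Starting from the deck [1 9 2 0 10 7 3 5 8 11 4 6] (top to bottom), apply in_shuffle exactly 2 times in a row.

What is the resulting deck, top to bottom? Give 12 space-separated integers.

Answer: 11 3 0 1 4 5 10 9 6 8 7 2

Derivation:
After op 1 (in_shuffle): [3 1 5 9 8 2 11 0 4 10 6 7]
After op 2 (in_shuffle): [11 3 0 1 4 5 10 9 6 8 7 2]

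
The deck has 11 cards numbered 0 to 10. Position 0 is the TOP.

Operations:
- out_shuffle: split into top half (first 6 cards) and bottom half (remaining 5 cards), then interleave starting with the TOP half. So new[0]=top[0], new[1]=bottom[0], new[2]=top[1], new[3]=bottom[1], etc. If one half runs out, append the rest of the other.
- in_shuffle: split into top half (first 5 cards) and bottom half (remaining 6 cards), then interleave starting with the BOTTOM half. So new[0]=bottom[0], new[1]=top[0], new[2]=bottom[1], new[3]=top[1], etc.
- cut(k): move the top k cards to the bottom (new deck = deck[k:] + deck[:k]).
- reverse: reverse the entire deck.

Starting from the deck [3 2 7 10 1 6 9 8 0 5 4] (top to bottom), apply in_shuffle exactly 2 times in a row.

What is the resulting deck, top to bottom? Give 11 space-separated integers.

Answer: 7 6 0 3 10 9 5 2 1 8 4

Derivation:
After op 1 (in_shuffle): [6 3 9 2 8 7 0 10 5 1 4]
After op 2 (in_shuffle): [7 6 0 3 10 9 5 2 1 8 4]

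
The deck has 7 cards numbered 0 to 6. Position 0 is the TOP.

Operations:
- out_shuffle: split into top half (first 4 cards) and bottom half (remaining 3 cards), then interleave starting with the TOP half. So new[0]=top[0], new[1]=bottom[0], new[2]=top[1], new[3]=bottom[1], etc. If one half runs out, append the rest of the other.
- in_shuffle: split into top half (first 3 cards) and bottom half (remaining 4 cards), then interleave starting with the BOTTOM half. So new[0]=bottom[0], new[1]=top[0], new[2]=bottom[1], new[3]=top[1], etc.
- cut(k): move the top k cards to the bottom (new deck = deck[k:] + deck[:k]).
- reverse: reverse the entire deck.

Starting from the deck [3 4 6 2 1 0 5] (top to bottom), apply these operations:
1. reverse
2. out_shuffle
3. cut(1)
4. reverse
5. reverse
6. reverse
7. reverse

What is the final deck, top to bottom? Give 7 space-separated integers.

After op 1 (reverse): [5 0 1 2 6 4 3]
After op 2 (out_shuffle): [5 6 0 4 1 3 2]
After op 3 (cut(1)): [6 0 4 1 3 2 5]
After op 4 (reverse): [5 2 3 1 4 0 6]
After op 5 (reverse): [6 0 4 1 3 2 5]
After op 6 (reverse): [5 2 3 1 4 0 6]
After op 7 (reverse): [6 0 4 1 3 2 5]

Answer: 6 0 4 1 3 2 5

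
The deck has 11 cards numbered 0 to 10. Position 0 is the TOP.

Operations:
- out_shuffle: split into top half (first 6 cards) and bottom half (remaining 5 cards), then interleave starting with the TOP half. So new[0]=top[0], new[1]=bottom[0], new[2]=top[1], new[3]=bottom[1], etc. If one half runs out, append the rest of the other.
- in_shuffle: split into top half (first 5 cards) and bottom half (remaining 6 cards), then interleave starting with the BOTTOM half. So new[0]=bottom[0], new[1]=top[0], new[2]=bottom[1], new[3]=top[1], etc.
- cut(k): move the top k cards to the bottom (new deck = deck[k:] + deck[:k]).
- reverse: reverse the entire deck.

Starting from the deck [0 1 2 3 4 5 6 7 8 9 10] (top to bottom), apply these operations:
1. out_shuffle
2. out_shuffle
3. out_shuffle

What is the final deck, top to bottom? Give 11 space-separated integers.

Answer: 0 7 3 10 6 2 9 5 1 8 4

Derivation:
After op 1 (out_shuffle): [0 6 1 7 2 8 3 9 4 10 5]
After op 2 (out_shuffle): [0 3 6 9 1 4 7 10 2 5 8]
After op 3 (out_shuffle): [0 7 3 10 6 2 9 5 1 8 4]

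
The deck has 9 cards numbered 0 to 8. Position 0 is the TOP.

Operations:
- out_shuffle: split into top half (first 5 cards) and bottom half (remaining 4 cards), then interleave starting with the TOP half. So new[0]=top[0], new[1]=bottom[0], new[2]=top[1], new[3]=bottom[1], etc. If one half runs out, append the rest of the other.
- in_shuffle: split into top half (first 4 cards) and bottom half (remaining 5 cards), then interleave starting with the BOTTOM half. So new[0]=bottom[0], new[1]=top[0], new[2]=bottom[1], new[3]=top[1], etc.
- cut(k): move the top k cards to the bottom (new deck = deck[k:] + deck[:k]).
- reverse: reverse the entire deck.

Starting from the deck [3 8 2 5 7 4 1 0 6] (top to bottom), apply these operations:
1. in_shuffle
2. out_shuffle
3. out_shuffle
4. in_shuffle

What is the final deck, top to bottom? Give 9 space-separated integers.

After op 1 (in_shuffle): [7 3 4 8 1 2 0 5 6]
After op 2 (out_shuffle): [7 2 3 0 4 5 8 6 1]
After op 3 (out_shuffle): [7 5 2 8 3 6 0 1 4]
After op 4 (in_shuffle): [3 7 6 5 0 2 1 8 4]

Answer: 3 7 6 5 0 2 1 8 4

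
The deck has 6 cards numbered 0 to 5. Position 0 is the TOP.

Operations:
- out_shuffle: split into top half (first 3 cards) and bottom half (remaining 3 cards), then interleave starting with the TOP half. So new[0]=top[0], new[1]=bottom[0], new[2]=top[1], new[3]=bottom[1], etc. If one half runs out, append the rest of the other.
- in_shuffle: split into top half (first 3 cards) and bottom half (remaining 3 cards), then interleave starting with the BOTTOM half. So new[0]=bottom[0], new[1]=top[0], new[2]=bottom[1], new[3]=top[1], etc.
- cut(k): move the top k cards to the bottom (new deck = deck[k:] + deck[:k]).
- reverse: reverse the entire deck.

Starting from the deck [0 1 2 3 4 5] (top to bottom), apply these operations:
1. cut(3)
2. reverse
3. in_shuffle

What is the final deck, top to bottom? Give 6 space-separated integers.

Answer: 5 2 4 1 3 0

Derivation:
After op 1 (cut(3)): [3 4 5 0 1 2]
After op 2 (reverse): [2 1 0 5 4 3]
After op 3 (in_shuffle): [5 2 4 1 3 0]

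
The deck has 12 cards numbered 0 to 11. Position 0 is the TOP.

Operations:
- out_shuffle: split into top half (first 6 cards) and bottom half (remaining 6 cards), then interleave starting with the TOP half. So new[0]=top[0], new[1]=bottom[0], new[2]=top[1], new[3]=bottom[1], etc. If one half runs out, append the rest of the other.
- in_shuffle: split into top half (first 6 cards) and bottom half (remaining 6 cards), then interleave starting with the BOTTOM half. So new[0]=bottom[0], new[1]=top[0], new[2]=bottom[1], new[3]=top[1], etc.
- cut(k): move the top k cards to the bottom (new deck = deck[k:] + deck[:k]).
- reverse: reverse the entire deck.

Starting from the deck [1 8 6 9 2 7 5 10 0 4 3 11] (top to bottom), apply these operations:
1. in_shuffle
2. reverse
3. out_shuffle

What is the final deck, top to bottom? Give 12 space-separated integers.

Answer: 7 6 11 0 2 8 3 10 9 1 4 5

Derivation:
After op 1 (in_shuffle): [5 1 10 8 0 6 4 9 3 2 11 7]
After op 2 (reverse): [7 11 2 3 9 4 6 0 8 10 1 5]
After op 3 (out_shuffle): [7 6 11 0 2 8 3 10 9 1 4 5]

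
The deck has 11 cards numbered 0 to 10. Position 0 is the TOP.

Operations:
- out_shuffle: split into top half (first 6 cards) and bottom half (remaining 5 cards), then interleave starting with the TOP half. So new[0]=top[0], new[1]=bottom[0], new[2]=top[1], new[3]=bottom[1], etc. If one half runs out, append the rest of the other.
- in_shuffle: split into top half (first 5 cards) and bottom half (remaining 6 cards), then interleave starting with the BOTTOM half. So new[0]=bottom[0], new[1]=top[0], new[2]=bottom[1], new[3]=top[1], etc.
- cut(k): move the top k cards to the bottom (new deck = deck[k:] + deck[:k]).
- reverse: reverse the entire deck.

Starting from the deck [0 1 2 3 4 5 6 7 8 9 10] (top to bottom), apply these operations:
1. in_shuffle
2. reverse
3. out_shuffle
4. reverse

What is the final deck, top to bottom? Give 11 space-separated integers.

Answer: 2 5 8 0 3 6 9 1 4 7 10

Derivation:
After op 1 (in_shuffle): [5 0 6 1 7 2 8 3 9 4 10]
After op 2 (reverse): [10 4 9 3 8 2 7 1 6 0 5]
After op 3 (out_shuffle): [10 7 4 1 9 6 3 0 8 5 2]
After op 4 (reverse): [2 5 8 0 3 6 9 1 4 7 10]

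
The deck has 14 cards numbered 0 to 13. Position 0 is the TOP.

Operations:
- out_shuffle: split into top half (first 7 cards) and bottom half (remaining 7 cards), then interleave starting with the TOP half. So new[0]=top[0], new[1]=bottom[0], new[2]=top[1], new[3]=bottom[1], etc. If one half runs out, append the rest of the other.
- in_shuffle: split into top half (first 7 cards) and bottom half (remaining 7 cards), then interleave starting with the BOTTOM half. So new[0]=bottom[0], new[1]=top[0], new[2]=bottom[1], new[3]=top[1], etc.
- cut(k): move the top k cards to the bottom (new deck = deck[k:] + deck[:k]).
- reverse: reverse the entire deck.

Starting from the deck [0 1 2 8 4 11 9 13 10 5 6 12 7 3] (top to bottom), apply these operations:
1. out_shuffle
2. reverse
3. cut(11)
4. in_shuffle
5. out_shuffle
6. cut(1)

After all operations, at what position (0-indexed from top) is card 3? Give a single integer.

After op 1 (out_shuffle): [0 13 1 10 2 5 8 6 4 12 11 7 9 3]
After op 2 (reverse): [3 9 7 11 12 4 6 8 5 2 10 1 13 0]
After op 3 (cut(11)): [1 13 0 3 9 7 11 12 4 6 8 5 2 10]
After op 4 (in_shuffle): [12 1 4 13 6 0 8 3 5 9 2 7 10 11]
After op 5 (out_shuffle): [12 3 1 5 4 9 13 2 6 7 0 10 8 11]
After op 6 (cut(1)): [3 1 5 4 9 13 2 6 7 0 10 8 11 12]
Card 3 is at position 0.

Answer: 0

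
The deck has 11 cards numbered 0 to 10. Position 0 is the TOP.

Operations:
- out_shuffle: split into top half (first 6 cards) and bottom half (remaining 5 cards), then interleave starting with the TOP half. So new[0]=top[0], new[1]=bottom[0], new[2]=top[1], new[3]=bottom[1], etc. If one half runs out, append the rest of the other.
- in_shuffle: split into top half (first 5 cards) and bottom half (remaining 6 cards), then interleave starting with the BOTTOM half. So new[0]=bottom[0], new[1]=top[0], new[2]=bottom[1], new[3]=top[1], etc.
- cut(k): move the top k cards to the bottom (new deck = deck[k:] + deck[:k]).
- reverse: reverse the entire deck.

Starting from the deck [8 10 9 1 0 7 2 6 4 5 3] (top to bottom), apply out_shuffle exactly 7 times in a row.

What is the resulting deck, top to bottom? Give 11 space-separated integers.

After op 1 (out_shuffle): [8 2 10 6 9 4 1 5 0 3 7]
After op 2 (out_shuffle): [8 1 2 5 10 0 6 3 9 7 4]
After op 3 (out_shuffle): [8 6 1 3 2 9 5 7 10 4 0]
After op 4 (out_shuffle): [8 5 6 7 1 10 3 4 2 0 9]
After op 5 (out_shuffle): [8 3 5 4 6 2 7 0 1 9 10]
After op 6 (out_shuffle): [8 7 3 0 5 1 4 9 6 10 2]
After op 7 (out_shuffle): [8 4 7 9 3 6 0 10 5 2 1]

Answer: 8 4 7 9 3 6 0 10 5 2 1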